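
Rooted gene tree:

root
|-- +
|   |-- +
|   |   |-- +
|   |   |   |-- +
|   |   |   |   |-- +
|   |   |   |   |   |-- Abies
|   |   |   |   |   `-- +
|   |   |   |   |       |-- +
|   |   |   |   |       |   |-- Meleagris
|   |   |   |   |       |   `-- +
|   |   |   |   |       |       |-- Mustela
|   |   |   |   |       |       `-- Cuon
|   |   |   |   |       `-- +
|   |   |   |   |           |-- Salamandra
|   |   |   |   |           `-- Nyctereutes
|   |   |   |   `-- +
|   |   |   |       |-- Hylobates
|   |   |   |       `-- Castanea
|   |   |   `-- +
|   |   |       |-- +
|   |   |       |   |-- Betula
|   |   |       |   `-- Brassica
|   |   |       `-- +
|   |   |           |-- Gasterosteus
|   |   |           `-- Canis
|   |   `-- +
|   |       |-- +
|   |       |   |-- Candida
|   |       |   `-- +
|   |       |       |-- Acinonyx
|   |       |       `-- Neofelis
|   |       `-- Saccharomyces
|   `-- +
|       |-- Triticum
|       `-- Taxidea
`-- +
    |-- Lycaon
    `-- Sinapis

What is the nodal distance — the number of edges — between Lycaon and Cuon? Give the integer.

The MRCA of Lycaon and Cuon is the root of the tree.
From Lycaon up to that node: 2 branches. From Cuon up to the same node: 9 branches. Total: 2 + 9 = 11.

11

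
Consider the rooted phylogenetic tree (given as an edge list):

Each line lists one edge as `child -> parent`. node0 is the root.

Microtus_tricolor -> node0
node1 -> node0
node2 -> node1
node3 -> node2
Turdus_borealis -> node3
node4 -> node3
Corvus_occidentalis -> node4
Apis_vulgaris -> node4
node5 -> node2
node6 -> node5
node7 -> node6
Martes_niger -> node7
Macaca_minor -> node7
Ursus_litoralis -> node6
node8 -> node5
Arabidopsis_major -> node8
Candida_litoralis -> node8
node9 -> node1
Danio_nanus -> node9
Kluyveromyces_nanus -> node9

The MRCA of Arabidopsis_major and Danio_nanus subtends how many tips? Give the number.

10

The MRCA of Arabidopsis_major and Danio_nanus is the node subtending (((Turdus_borealis,(Corvus_occidentalis,Apis_vulgaris)),(((Martes_niger,Macaca_minor),Ursus_litoralis),(Arabidopsis_major,Candida_litoralis))),(Danio_nanus,Kluyveromyces_nanus)).
That clade contains 10 terminal taxa: Apis_vulgaris, Arabidopsis_major, Candida_litoralis, Corvus_occidentalis, Danio_nanus, Kluyveromyces_nanus, Macaca_minor, Martes_niger, Turdus_borealis, Ursus_litoralis.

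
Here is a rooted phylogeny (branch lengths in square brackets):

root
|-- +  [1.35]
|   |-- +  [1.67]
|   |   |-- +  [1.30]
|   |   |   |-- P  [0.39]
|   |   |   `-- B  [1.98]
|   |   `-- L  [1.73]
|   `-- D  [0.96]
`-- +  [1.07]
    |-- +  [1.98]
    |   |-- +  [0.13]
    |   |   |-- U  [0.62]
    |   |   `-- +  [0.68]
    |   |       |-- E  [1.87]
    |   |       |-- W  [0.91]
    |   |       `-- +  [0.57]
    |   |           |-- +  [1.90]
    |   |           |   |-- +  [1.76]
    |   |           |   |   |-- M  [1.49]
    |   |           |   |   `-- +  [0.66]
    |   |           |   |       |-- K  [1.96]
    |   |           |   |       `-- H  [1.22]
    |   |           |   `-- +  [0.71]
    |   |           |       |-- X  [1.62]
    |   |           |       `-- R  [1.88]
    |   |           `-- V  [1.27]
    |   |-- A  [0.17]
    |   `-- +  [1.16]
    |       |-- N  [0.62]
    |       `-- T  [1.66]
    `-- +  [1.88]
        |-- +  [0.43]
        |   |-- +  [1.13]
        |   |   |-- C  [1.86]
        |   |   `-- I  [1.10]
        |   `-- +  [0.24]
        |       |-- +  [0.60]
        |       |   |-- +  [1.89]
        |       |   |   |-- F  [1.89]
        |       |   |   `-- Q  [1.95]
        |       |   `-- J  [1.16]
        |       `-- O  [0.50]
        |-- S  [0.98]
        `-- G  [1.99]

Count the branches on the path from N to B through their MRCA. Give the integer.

8

The MRCA of N and B is the root of the tree.
From N up to that node: 4 branches. From B up to the same node: 4 branches. Total: 4 + 4 = 8.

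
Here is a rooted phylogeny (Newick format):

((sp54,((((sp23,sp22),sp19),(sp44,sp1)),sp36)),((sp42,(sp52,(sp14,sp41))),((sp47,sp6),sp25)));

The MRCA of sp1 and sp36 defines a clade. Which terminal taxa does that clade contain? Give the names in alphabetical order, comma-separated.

sp1, sp19, sp22, sp23, sp36, sp44

Tracing sp1: it sits inside (sp44,sp1).
Tracing sp36: it sits inside ((((sp23,sp22),sp19),(sp44,sp1)),sp36).
The smallest clade enclosing both is ((((sp23,sp22),sp19),(sp44,sp1)),sp36); the answer is its 6 terminal taxa in alphabetical order.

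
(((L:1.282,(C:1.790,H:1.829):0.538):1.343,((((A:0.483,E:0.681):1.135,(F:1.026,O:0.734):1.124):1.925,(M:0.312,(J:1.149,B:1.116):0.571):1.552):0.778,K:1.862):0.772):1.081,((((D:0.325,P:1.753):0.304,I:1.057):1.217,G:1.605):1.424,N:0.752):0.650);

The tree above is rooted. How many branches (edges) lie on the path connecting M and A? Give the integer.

5

The MRCA of M and A is the node subtending (((A,E),(F,O)),(M,(J,B))).
From M up to that node: 2 branches. From A up to the same node: 3 branches. Total: 2 + 3 = 5.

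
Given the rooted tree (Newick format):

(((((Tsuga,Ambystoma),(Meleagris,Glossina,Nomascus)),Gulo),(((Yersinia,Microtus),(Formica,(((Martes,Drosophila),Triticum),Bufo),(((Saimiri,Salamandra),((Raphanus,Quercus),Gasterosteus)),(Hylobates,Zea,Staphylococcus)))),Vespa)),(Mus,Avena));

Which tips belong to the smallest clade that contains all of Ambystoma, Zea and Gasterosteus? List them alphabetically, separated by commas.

Ambystoma, Bufo, Drosophila, Formica, Gasterosteus, Glossina, Gulo, Hylobates, Martes, Meleagris, Microtus, Nomascus, Quercus, Raphanus, Saimiri, Salamandra, Staphylococcus, Triticum, Tsuga, Vespa, Yersinia, Zea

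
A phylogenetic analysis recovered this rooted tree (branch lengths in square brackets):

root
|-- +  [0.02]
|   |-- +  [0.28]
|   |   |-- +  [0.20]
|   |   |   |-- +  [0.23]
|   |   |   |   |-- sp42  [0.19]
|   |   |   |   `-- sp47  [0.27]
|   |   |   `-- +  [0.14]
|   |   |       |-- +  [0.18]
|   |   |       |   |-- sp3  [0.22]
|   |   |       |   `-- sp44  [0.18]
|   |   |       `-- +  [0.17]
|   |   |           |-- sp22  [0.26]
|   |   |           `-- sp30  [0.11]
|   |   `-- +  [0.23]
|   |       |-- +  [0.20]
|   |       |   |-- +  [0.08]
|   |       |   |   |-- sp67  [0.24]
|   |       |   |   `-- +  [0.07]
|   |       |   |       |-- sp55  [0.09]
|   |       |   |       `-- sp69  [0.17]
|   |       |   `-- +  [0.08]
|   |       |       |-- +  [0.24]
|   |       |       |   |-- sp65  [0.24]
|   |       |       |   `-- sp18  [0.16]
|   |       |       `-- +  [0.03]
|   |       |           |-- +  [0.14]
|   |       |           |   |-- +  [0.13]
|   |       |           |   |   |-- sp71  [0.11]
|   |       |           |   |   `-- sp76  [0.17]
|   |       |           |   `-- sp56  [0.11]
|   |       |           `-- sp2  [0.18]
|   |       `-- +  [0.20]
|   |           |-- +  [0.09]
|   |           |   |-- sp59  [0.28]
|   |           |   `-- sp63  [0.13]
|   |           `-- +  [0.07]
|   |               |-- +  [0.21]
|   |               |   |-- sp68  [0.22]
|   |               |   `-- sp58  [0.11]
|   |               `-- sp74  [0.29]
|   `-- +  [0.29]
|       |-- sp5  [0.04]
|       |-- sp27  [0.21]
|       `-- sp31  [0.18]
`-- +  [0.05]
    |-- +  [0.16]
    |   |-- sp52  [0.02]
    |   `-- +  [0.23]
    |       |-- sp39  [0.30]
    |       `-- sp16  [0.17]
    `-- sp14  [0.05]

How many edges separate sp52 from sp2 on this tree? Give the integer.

The MRCA of sp52 and sp2 is the root of the tree.
From sp52 up to that node: 3 branches. From sp2 up to the same node: 7 branches. Total: 3 + 7 = 10.

10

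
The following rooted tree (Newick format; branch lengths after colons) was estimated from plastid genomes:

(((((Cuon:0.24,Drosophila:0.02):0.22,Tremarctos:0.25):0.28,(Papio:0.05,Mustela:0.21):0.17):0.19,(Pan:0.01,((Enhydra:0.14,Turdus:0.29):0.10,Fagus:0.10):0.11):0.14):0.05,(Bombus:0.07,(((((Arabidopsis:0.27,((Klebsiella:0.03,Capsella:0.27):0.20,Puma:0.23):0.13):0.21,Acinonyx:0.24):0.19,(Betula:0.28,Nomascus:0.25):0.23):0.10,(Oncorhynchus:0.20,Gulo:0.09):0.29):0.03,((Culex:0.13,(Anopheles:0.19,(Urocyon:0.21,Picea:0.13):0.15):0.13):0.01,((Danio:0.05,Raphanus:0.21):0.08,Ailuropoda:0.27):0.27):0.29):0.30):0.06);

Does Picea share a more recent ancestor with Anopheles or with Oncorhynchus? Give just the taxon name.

The MRCA of Picea and Anopheles subtends (Anopheles,(Urocyon,Picea)) (3 taxa).
The MRCA of Picea and Oncorhynchus subtends (((((Arabidopsis,((Klebsiella,Capsella),Puma)),Acinonyx),(Betula,Nomascus)),(Oncorhynchus,Gulo)),((Culex,(Anopheles,(Urocyon,Picea))),((Danio,Raphanus),Ailuropoda))) (16 taxa).
The first is nested inside the second, so Picea shares a more recent common ancestor with Anopheles.

Anopheles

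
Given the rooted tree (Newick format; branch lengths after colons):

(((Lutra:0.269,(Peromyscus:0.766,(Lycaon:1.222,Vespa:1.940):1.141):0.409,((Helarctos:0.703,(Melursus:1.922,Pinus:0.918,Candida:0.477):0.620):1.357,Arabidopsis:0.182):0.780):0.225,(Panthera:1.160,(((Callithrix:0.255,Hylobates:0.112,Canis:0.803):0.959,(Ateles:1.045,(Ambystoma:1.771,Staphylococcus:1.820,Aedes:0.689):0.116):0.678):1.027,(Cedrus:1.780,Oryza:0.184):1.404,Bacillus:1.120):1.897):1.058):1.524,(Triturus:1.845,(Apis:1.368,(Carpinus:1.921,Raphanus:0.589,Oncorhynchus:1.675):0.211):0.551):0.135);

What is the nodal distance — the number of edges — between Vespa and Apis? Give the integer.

The MRCA of Vespa and Apis is the root of the tree.
From Vespa up to that node: 5 branches. From Apis up to the same node: 3 branches. Total: 5 + 3 = 8.

8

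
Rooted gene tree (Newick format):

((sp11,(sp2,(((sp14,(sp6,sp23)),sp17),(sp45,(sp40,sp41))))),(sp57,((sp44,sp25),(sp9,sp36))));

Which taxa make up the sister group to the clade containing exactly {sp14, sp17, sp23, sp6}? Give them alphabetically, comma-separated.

The clade containing exactly {sp14, sp17, sp23, sp6} attaches to the tree at the node subtending (((sp14,(sp6,sp23)),sp17),(sp45,(sp40,sp41))).
The other lineage descending from that same node — the sister group — is (sp45,(sp40,sp41)); its 3 tips in alphabetical order are the answer.

sp40, sp41, sp45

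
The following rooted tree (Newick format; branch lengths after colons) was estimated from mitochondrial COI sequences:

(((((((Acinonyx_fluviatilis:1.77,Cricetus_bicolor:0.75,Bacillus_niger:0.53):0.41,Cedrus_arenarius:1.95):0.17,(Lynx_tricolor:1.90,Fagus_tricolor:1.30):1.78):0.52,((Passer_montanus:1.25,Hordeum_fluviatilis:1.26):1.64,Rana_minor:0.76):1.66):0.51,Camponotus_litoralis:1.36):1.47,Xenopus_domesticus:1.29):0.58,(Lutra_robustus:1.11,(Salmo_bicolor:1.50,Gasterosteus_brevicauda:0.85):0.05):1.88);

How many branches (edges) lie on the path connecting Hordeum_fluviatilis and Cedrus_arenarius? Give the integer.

The MRCA of Hordeum_fluviatilis and Cedrus_arenarius is the node subtending ((((Acinonyx_fluviatilis,Cricetus_bicolor,Bacillus_niger),Cedrus_arenarius),(Lynx_tricolor,Fagus_tricolor)),((Passer_montanus,Hordeum_fluviatilis),Rana_minor)).
From Hordeum_fluviatilis up to that node: 3 branches. From Cedrus_arenarius up to the same node: 3 branches. Total: 3 + 3 = 6.

6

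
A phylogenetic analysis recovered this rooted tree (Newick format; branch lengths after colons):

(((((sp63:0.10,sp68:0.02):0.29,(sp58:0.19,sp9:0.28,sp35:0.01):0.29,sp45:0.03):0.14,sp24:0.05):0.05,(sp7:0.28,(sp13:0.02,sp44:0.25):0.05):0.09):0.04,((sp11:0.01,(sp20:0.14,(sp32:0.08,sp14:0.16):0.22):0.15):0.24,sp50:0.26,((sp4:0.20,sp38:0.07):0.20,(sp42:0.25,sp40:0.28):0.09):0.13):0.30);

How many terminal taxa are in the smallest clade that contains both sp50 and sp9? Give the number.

The MRCA of sp50 and sp9 is the root, so the clade is the entire tree.
That clade contains 19 terminal taxa: sp11, sp13, sp14, sp20, sp24, sp32, sp35, sp38, sp4, sp40, sp42, sp44, sp45, sp50, sp58, sp63, sp68, sp7, sp9.

19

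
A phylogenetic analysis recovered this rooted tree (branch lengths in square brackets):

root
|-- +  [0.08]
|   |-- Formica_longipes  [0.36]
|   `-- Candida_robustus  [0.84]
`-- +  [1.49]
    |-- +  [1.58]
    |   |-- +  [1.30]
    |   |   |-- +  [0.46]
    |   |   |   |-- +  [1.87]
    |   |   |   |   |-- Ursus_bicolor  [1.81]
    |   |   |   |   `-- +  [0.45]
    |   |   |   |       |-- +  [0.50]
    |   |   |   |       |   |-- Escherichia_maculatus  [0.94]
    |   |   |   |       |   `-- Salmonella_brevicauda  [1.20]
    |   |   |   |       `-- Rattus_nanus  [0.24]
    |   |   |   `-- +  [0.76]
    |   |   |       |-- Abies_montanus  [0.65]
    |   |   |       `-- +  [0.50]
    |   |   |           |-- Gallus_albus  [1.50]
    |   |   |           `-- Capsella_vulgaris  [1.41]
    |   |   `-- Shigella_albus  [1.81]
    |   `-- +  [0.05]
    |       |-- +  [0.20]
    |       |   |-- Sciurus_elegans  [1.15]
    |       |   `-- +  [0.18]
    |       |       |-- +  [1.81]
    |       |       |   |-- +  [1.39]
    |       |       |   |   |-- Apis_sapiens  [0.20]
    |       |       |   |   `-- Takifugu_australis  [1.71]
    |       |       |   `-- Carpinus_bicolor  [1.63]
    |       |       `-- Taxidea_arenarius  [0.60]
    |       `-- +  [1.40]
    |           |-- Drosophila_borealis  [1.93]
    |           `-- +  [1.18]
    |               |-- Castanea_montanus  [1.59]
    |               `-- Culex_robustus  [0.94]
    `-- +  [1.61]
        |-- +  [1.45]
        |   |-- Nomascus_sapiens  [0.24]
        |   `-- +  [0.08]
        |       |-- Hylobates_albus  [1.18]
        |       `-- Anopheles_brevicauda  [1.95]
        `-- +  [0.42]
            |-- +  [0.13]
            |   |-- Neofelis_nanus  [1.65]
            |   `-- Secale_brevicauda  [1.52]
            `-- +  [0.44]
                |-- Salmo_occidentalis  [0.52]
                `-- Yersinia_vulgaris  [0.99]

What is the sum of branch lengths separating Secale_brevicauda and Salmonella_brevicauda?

11.04

The path runs Secale_brevicauda → … → MRCA → … → Salmonella_brevicauda; the MRCA is the node subtending (((((Ursus_bicolor,((Escherichia_maculatus,Salmonella_brevicauda),Rattus_nanus)),(Abies_montanus,(Gallus_albus,Capsella_vulgaris))),Shigella_albus),((Sciurus_elegans,(((Apis_sapiens,Takifugu_australis),Carpinus_bicolor),Taxidea_arenarius)),(Drosophila_borealis,(Castanea_montanus,Culex_robustus)))),((Nomascus_sapiens,(Hylobates_albus,Anopheles_brevicauda)),((Neofelis_nanus,Secale_brevicauda),(Salmo_occidentalis,Yersinia_vulgaris)))).
Branch lengths along that path: 1.52 + 0.13 + 0.42 + 1.61 + 1.58 + 1.30 + 0.46 + 1.87 + 0.45 + 0.50 + 1.20 = 11.04.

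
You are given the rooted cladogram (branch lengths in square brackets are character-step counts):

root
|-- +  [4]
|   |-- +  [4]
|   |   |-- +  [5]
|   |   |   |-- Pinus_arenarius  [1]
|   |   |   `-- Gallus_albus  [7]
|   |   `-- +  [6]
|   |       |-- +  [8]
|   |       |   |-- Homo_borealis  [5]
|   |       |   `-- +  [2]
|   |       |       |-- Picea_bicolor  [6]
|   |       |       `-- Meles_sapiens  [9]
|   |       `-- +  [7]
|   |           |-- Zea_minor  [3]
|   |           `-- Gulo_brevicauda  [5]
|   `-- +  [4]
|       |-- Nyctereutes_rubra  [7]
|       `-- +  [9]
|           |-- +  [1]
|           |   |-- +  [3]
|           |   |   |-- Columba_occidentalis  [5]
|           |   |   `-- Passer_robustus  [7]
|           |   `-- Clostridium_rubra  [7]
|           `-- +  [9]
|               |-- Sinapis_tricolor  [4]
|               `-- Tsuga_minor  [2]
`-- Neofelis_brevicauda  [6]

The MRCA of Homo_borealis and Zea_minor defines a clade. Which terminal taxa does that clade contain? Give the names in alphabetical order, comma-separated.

Tracing Homo_borealis: it sits inside (Homo_borealis,(Picea_bicolor,Meles_sapiens)).
Tracing Zea_minor: it sits inside (Zea_minor,Gulo_brevicauda).
The smallest clade enclosing both is ((Homo_borealis,(Picea_bicolor,Meles_sapiens)),(Zea_minor,Gulo_brevicauda)); the answer is its 5 terminal taxa in alphabetical order.

Gulo_brevicauda, Homo_borealis, Meles_sapiens, Picea_bicolor, Zea_minor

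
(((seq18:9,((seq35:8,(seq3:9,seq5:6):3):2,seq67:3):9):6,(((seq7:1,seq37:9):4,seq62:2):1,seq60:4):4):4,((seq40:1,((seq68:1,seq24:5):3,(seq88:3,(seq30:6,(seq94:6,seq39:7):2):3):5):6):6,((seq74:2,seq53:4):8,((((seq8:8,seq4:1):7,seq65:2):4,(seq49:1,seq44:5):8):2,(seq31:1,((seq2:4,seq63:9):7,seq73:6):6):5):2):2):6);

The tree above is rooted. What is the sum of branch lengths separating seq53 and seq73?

31

The path runs seq53 → … → MRCA → … → seq73; the MRCA is the node subtending ((seq74,seq53),((((seq8,seq4),seq65),(seq49,seq44)),(seq31,((seq2,seq63),seq73)))).
Branch lengths along that path: 4 + 8 + 2 + 5 + 6 + 6 = 31.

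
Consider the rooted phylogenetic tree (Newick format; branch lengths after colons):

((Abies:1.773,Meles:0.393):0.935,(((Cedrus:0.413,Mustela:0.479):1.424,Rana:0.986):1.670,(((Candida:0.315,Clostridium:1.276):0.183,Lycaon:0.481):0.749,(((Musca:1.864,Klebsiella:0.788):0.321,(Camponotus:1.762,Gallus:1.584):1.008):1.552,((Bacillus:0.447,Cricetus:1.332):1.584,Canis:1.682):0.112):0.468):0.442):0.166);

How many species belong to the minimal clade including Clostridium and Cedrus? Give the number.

13

The MRCA of Clostridium and Cedrus is the node subtending (((Cedrus,Mustela),Rana),(((Candida,Clostridium),Lycaon),(((Musca,Klebsiella),(Camponotus,Gallus)),((Bacillus,Cricetus),Canis)))).
That clade contains 13 terminal taxa: Bacillus, Camponotus, Candida, Canis, Cedrus, Clostridium, Cricetus, Gallus, Klebsiella, Lycaon, Musca, Mustela, Rana.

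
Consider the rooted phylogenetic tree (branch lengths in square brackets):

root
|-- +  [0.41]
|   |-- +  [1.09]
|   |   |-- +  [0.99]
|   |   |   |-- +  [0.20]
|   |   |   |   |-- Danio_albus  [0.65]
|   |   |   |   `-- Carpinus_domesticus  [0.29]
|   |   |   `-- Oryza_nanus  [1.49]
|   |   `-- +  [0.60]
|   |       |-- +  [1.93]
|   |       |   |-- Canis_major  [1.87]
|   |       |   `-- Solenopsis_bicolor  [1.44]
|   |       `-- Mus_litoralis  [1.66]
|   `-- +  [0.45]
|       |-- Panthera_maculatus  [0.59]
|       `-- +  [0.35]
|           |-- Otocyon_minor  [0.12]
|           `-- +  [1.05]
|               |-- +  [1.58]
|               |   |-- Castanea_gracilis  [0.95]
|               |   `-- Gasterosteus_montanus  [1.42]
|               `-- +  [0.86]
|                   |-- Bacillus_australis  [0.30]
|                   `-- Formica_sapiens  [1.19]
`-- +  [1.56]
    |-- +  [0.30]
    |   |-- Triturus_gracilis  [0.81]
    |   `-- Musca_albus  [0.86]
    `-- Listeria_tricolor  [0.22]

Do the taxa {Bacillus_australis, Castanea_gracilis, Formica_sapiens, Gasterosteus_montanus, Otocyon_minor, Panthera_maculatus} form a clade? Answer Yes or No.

The most recent common ancestor of these taxa subtends (Panthera_maculatus,(Otocyon_minor,((Castanea_gracilis,Gasterosteus_montanus),(Bacillus_australis,Formica_sapiens)))).
That clade has exactly 6 tips — every listed taxon and nothing else — so the group is monophyletic.

Yes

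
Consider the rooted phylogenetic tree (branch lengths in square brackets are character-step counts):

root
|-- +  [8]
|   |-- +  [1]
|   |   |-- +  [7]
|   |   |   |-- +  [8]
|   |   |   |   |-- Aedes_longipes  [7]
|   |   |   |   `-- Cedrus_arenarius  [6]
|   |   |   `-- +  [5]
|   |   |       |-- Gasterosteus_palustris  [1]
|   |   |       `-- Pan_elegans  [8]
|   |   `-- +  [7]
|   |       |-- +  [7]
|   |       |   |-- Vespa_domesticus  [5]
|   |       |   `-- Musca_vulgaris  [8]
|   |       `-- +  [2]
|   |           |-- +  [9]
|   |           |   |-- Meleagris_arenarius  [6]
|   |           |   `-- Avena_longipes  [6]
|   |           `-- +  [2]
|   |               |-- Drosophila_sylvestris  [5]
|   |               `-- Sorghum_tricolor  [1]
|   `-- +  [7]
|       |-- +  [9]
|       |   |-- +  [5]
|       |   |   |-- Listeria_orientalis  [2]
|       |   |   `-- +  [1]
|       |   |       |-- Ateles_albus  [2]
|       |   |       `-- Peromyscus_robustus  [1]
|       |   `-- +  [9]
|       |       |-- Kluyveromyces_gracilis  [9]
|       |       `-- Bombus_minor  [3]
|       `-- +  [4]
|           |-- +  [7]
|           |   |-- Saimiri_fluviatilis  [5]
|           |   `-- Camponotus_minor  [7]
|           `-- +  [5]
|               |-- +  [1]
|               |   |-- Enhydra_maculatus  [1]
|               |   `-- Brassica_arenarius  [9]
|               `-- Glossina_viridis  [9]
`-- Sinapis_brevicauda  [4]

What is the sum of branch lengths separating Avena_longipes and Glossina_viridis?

The path runs Avena_longipes → … → MRCA → … → Glossina_viridis; the MRCA is the node subtending ((((Aedes_longipes,Cedrus_arenarius),(Gasterosteus_palustris,Pan_elegans)),((Vespa_domesticus,Musca_vulgaris),((Meleagris_arenarius,Avena_longipes),(Drosophila_sylvestris,Sorghum_tricolor)))),(((Listeria_orientalis,(Ateles_albus,Peromyscus_robustus)),(Kluyveromyces_gracilis,Bombus_minor)),((Saimiri_fluviatilis,Camponotus_minor),((Enhydra_maculatus,Brassica_arenarius),Glossina_viridis)))).
Branch lengths along that path: 6 + 9 + 2 + 7 + 1 + 7 + 4 + 5 + 9 = 50.

50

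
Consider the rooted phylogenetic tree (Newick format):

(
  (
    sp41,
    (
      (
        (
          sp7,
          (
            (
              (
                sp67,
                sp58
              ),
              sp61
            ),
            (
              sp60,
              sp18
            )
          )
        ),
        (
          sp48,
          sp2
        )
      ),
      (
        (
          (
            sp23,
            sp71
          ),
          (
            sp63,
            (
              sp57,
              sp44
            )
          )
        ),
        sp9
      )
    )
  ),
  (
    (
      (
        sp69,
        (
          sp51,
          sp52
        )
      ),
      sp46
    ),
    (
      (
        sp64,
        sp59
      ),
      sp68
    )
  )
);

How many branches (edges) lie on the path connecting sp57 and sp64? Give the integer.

11

The MRCA of sp57 and sp64 is the root of the tree.
From sp57 up to that node: 7 branches. From sp64 up to the same node: 4 branches. Total: 7 + 4 = 11.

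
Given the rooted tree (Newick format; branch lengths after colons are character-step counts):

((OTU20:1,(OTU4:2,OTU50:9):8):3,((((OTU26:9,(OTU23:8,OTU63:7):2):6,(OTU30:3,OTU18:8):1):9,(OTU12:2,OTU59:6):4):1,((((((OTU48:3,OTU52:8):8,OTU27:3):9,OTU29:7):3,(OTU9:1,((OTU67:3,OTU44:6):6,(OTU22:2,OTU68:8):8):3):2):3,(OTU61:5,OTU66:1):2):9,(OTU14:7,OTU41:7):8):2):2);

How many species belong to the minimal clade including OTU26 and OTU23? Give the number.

The MRCA of OTU26 and OTU23 is the node subtending (OTU26,(OTU23,OTU63)).
That clade contains 3 terminal taxa: OTU23, OTU26, OTU63.

3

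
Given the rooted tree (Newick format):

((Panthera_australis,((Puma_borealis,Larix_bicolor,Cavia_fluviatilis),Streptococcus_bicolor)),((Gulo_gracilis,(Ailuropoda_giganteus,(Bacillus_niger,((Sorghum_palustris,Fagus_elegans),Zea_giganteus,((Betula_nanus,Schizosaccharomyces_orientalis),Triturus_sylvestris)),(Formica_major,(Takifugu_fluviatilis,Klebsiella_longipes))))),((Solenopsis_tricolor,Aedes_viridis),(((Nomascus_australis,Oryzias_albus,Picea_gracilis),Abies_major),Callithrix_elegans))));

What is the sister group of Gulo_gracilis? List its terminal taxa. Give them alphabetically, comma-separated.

Gulo_gracilis attaches to the tree at the node subtending (Gulo_gracilis,(Ailuropoda_giganteus,(Bacillus_niger,((Sorghum_palustris,Fagus_elegans),Zea_giganteus,((Betula_nanus,Schizosaccharomyces_orientalis),Triturus_sylvestris)),(Formica_major,(Takifugu_fluviatilis,Klebsiella_longipes))))).
The other lineage descending from that same node — the sister group — is (Ailuropoda_giganteus,(Bacillus_niger,((Sorghum_palustris,Fagus_elegans),Zea_giganteus,((Betula_nanus,Schizosaccharomyces_orientalis),Triturus_sylvestris)),(Formica_major,(Takifugu_fluviatilis,Klebsiella_longipes)))); its 11 tips in alphabetical order are the answer.

Ailuropoda_giganteus, Bacillus_niger, Betula_nanus, Fagus_elegans, Formica_major, Klebsiella_longipes, Schizosaccharomyces_orientalis, Sorghum_palustris, Takifugu_fluviatilis, Triturus_sylvestris, Zea_giganteus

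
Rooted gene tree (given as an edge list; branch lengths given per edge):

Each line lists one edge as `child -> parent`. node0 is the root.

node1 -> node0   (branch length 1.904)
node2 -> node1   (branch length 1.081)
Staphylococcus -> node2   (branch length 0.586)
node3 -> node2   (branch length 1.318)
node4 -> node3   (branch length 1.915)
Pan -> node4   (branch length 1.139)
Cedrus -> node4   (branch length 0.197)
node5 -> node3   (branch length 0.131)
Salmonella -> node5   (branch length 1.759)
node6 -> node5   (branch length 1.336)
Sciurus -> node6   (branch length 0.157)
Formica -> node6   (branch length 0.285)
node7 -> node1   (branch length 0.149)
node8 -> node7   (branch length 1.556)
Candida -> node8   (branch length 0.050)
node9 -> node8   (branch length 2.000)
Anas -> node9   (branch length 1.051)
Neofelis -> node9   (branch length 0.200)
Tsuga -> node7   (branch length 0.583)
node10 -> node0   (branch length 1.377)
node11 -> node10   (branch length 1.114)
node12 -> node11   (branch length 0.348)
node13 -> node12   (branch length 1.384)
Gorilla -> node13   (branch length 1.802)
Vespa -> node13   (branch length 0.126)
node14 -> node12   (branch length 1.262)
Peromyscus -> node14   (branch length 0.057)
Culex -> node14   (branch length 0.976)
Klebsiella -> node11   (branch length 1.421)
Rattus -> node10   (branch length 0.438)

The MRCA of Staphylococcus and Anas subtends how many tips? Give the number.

10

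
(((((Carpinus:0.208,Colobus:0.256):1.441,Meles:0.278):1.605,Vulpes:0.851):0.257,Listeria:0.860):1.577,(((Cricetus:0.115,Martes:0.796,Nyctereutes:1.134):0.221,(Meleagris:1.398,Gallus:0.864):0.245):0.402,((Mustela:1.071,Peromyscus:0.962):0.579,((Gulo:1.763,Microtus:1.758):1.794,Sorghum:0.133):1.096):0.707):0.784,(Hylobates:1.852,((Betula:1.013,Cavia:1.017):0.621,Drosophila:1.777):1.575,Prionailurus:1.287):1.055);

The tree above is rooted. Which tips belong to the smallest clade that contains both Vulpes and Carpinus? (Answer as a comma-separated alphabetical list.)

Tracing Vulpes: it sits inside (((Carpinus,Colobus),Meles),Vulpes).
Tracing Carpinus: it sits inside (Carpinus,Colobus).
The smallest clade enclosing both is (((Carpinus,Colobus),Meles),Vulpes); the answer is its 4 terminal taxa in alphabetical order.

Carpinus, Colobus, Meles, Vulpes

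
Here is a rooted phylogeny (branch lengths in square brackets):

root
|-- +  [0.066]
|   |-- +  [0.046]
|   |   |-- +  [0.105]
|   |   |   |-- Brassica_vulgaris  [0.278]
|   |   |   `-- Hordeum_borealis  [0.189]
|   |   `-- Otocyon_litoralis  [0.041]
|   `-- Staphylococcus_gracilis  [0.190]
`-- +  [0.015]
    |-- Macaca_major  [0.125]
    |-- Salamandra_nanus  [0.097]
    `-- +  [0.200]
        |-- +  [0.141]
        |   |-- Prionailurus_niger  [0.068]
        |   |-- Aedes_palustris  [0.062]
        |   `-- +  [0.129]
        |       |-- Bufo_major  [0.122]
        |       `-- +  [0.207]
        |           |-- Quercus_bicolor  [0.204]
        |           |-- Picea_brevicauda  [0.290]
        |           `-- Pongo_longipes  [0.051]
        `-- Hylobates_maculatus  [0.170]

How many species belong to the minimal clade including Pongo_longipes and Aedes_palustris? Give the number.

6

The MRCA of Pongo_longipes and Aedes_palustris is the node subtending (Prionailurus_niger,Aedes_palustris,(Bufo_major,(Quercus_bicolor,Picea_brevicauda,Pongo_longipes))).
That clade contains 6 terminal taxa: Aedes_palustris, Bufo_major, Picea_brevicauda, Pongo_longipes, Prionailurus_niger, Quercus_bicolor.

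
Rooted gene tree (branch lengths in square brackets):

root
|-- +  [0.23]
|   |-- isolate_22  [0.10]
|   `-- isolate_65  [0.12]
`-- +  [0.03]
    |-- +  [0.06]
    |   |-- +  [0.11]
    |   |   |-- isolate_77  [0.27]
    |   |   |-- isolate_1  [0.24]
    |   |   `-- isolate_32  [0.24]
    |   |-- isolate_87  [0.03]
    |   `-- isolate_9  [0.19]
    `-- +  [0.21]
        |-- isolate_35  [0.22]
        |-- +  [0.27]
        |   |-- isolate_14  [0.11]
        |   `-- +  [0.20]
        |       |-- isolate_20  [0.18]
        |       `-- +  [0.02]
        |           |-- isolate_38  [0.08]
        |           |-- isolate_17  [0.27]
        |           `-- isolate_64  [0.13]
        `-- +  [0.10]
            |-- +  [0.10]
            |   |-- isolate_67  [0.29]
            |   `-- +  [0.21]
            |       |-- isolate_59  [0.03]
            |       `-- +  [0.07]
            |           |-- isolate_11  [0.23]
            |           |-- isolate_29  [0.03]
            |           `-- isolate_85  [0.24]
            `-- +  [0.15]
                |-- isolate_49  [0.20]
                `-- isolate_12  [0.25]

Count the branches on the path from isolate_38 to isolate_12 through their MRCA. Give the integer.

The MRCA of isolate_38 and isolate_12 is the node subtending (isolate_35,(isolate_14,(isolate_20,(isolate_38,isolate_17,isolate_64))),((isolate_67,(isolate_59,(isolate_11,isolate_29,isolate_85))),(isolate_49,isolate_12))).
From isolate_38 up to that node: 4 branches. From isolate_12 up to the same node: 3 branches. Total: 4 + 3 = 7.

7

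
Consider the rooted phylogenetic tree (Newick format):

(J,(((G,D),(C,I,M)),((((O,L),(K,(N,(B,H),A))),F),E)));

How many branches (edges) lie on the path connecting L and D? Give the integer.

The MRCA of L and D is the node subtending (((G,D),(C,I,M)),((((O,L),(K,(N,(B,H),A))),F),E)).
From L up to that node: 5 branches. From D up to the same node: 3 branches. Total: 5 + 3 = 8.

8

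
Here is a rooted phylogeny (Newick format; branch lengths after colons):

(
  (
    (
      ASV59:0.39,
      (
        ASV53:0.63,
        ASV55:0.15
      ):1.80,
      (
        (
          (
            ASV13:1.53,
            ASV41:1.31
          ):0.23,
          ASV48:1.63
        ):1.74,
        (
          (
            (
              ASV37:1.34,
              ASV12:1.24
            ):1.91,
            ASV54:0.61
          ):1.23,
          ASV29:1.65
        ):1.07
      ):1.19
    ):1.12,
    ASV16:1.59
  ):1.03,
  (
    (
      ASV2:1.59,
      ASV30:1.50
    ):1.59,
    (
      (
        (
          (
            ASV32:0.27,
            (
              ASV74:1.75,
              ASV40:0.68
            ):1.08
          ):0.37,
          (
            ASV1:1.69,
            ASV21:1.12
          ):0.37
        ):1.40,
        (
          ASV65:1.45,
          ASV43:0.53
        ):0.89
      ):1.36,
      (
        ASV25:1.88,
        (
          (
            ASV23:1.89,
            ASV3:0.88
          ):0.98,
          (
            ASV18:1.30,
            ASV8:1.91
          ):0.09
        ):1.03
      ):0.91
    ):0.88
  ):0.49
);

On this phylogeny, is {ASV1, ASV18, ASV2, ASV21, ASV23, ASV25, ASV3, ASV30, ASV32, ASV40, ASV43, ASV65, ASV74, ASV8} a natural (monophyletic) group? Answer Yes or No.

Yes

The most recent common ancestor of these taxa subtends ((ASV2,ASV30),((((ASV32,(ASV74,ASV40)),(ASV1,ASV21)),(ASV65,ASV43)),(ASV25,((ASV23,ASV3),(ASV18,ASV8))))).
That clade has exactly 14 tips — every listed taxon and nothing else — so the group is monophyletic.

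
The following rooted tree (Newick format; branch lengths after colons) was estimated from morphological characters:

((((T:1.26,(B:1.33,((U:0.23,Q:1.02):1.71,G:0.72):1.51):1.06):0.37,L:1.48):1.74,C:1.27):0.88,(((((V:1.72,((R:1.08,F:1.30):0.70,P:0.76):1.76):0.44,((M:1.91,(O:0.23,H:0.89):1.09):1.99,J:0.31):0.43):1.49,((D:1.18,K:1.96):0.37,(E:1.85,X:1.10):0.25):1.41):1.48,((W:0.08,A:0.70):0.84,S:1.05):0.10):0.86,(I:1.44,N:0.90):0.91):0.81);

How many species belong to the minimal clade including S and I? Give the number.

17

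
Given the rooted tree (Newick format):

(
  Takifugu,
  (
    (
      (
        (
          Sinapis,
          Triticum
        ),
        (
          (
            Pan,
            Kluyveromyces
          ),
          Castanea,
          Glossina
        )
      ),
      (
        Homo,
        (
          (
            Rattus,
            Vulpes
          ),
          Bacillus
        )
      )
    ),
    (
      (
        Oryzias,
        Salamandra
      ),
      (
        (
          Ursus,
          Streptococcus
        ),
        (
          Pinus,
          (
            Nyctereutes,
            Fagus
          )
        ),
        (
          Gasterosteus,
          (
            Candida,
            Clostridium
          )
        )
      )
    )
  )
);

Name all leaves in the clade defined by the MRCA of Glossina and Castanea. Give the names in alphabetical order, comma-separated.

Castanea, Glossina, Kluyveromyces, Pan

Tracing Glossina: it sits inside ((Pan,Kluyveromyces),Castanea,Glossina).
Tracing Castanea: it sits inside ((Pan,Kluyveromyces),Castanea,Glossina).
The smallest clade enclosing both is ((Pan,Kluyveromyces),Castanea,Glossina); the answer is its 4 terminal taxa in alphabetical order.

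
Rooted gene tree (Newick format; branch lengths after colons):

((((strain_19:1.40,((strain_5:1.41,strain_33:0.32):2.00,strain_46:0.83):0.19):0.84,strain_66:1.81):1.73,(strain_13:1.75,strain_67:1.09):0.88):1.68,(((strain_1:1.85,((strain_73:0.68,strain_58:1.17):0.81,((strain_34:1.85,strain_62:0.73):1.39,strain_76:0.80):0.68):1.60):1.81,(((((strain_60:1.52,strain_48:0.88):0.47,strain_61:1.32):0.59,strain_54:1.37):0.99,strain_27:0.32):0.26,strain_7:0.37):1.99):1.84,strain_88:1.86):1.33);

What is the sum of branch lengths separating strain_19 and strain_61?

The path runs strain_19 → … → MRCA → … → strain_61; the MRCA is the root of the tree.
Branch lengths along that path: 1.40 + 0.84 + 1.73 + 1.68 + 1.33 + 1.84 + 1.99 + 0.26 + 0.99 + 0.59 + 1.32 = 13.97.

13.97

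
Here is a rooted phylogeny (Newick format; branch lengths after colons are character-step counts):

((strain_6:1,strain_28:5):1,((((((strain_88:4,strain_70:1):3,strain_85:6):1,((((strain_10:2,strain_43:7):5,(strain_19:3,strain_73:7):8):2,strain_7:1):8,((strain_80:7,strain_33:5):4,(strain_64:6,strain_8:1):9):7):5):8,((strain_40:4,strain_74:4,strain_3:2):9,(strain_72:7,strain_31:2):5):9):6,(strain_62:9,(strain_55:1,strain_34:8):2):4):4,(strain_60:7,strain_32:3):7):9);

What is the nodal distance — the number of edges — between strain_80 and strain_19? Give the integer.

The MRCA of strain_80 and strain_19 is the node subtending ((((strain_10,strain_43),(strain_19,strain_73)),strain_7),((strain_80,strain_33),(strain_64,strain_8))).
From strain_80 up to that node: 3 branches. From strain_19 up to the same node: 4 branches. Total: 3 + 4 = 7.

7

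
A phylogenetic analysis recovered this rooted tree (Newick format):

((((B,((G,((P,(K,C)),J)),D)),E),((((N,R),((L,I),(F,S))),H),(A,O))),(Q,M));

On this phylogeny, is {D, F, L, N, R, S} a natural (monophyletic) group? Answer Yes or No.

The MRCA of the listed taxa subtends (((B,((G,((P,(K,C)),J)),D)),E),((((N,R),((L,I),(F,S))),H),(A,O))).
That clade also contains A, B, C, E, G, H, I, J, K, O, P, which are not in the proposed group, so the group is not monophyletic.

No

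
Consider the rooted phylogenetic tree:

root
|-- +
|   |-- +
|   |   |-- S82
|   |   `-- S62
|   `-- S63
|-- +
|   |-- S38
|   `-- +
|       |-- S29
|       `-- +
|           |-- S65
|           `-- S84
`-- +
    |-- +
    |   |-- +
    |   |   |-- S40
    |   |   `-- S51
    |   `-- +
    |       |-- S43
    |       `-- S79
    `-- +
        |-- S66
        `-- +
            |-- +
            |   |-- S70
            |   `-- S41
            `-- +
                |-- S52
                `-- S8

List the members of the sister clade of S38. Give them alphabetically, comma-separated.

S38 attaches to the tree at the node subtending (S38,(S29,(S65,S84))).
The other lineage descending from that same node — the sister group — is (S29,(S65,S84)); its 3 tips in alphabetical order are the answer.

S29, S65, S84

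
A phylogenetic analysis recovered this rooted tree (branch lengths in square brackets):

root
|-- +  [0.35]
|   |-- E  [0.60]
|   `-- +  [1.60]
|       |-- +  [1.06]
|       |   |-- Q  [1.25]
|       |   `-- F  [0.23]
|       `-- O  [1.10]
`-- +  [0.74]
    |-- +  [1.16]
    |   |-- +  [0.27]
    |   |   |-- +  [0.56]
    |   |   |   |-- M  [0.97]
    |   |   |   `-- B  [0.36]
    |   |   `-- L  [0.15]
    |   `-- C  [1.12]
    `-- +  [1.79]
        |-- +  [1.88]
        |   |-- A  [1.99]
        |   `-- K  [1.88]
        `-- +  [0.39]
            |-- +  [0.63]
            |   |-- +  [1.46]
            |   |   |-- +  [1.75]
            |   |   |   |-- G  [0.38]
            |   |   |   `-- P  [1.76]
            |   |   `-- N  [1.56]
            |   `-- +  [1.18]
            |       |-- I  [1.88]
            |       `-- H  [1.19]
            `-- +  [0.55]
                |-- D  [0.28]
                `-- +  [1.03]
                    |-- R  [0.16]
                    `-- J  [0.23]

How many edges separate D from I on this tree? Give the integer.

5

The MRCA of D and I is the node subtending ((((G,P),N),(I,H)),(D,(R,J))).
From D up to that node: 2 branches. From I up to the same node: 3 branches. Total: 2 + 3 = 5.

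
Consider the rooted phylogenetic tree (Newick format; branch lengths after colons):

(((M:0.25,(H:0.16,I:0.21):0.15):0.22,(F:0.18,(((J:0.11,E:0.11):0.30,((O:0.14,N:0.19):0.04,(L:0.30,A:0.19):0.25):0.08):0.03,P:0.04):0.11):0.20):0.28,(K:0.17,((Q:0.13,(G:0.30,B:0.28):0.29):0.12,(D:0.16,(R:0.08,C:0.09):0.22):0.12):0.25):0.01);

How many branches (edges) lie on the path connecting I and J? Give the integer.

The MRCA of I and J is the node subtending ((M,(H,I)),(F,(((J,E),((O,N),(L,A))),P))).
From I up to that node: 3 branches. From J up to the same node: 5 branches. Total: 3 + 5 = 8.

8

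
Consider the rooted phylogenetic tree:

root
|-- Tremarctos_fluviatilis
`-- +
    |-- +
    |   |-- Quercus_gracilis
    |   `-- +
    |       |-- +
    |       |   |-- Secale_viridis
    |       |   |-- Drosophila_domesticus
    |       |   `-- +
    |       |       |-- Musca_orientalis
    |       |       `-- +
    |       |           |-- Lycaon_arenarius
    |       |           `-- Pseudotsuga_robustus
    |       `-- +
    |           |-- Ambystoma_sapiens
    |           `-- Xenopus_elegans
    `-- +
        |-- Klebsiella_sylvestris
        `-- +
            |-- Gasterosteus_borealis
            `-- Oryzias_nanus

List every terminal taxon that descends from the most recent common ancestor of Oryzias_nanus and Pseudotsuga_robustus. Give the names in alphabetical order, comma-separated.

Ambystoma_sapiens, Drosophila_domesticus, Gasterosteus_borealis, Klebsiella_sylvestris, Lycaon_arenarius, Musca_orientalis, Oryzias_nanus, Pseudotsuga_robustus, Quercus_gracilis, Secale_viridis, Xenopus_elegans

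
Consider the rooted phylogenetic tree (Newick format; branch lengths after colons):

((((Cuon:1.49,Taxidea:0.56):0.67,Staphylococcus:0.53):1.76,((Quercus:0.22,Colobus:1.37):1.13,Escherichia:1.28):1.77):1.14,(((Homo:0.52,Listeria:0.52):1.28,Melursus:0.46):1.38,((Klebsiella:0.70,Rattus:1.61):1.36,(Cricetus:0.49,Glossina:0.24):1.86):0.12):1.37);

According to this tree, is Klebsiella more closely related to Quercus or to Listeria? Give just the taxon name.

The MRCA of Klebsiella and Listeria subtends (((Homo,Listeria),Melursus),((Klebsiella,Rattus),(Cricetus,Glossina))) (7 taxa).
The MRCA of Klebsiella and Quercus is the root, subtending the entire tree (13 taxa).
The first is nested inside the second, so Klebsiella shares a more recent common ancestor with Listeria.

Listeria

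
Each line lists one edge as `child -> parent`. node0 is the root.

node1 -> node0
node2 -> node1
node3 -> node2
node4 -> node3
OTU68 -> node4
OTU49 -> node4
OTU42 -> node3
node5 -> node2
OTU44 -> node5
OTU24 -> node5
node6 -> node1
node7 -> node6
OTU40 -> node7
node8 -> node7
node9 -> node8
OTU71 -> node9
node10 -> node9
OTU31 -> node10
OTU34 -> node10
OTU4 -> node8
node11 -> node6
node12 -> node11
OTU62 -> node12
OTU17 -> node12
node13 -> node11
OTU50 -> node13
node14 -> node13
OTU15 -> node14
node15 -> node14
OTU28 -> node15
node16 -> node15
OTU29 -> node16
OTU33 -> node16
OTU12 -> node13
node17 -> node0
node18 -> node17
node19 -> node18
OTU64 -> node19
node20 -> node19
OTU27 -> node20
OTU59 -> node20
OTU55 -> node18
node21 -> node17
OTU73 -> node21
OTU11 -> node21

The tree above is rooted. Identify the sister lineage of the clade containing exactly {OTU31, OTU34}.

OTU71

The clade containing exactly {OTU31, OTU34} attaches to the tree at the node subtending (OTU71,(OTU31,OTU34)).
The other lineage descending from that same node — the sister group — is the single tip OTU71.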